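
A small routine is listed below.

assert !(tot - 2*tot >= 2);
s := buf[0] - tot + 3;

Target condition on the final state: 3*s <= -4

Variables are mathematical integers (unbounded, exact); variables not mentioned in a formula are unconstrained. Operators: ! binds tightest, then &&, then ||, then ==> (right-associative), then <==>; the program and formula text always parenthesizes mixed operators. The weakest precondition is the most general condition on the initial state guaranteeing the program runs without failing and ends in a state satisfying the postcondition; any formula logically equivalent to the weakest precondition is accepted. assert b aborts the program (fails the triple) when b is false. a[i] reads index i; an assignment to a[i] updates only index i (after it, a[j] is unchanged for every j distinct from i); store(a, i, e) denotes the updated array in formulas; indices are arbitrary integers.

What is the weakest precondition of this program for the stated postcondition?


Working backward. After the program, 3*s <= -4 must hold.
Before s := buf[0] - tot + 3: 3*buf[0] <= 3*tot - 13
Before assert !(tot - 2*tot >= 2): (!(tot <= -2)) && 3*buf[0] <= 3*tot - 13
Answer: WP = (!(tot <= -2)) && 3*buf[0] <= 3*tot - 13


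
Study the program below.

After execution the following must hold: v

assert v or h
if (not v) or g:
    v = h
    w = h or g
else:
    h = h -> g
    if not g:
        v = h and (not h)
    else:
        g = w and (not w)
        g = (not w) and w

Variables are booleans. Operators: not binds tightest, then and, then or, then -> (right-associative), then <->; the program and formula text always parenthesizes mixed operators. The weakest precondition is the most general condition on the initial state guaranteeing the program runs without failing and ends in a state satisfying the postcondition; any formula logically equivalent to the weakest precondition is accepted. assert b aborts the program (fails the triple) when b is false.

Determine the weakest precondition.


Working backward. After the program, v must hold.
Then branch requires h; else branch requires g and (g -> v).
Before the if: (((not v) or g) -> h) and ((not ((not v) or g)) -> (g and (g -> v)))
Before assert v or h: (v or h) and (((not v) or g) -> h) and ((not ((not v) or g)) -> (g and (g -> v)))
Answer: WP = (v or h) and (((not v) or g) -> h) and ((not ((not v) or g)) -> (g and (g -> v)))


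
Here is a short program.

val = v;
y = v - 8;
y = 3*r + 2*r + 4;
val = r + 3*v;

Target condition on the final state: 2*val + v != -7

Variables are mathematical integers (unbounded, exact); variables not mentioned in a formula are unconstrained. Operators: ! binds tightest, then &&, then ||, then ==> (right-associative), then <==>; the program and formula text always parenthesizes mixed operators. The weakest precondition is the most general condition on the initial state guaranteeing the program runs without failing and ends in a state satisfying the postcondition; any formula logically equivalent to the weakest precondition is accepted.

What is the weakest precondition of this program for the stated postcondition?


Working backward. After the program, the postcondition 2*val + v != -7 must hold; in canonical form it is v + 2*val != -7.
Before val := r + 3*v: 2*r + 7*v != -7
Before y := 3*r + 2*r + 4: 2*r + 7*v != -7
Before y := v - 8: 2*r + 7*v != -7
Before val := v: 2*r + 7*v != -7
Answer: WP = 2*r + 7*v != -7


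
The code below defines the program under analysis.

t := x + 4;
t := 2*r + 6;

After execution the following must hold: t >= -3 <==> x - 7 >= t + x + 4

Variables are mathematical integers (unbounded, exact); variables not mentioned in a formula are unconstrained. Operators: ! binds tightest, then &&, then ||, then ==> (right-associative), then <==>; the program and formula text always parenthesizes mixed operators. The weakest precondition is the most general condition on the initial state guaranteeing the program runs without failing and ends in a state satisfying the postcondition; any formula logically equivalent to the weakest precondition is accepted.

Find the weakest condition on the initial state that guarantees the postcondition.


Working backward. After the program, the postcondition t >= -3 <==> x - 7 >= t + x + 4 must hold; in canonical form it is t >= -3 <==> t <= -11.
Before t := 2*r + 6: 2*r >= -9 <==> 2*r <= -17
Before t := x + 4: 2*r >= -9 <==> 2*r <= -17
Answer: WP = 2*r >= -9 <==> 2*r <= -17


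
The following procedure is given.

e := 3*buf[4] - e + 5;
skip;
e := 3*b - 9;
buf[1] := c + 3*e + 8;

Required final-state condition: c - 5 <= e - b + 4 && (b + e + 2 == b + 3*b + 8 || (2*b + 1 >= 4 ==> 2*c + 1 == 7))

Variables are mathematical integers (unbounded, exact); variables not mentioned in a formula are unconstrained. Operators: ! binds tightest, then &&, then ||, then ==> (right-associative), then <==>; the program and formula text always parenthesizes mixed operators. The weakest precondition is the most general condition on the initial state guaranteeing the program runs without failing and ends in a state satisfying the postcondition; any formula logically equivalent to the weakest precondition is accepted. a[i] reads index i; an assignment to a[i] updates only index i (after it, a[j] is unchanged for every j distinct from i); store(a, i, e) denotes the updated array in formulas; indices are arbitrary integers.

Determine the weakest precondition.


Working backward. After the program, the postcondition c - 5 <= e - b + 4 && (b + e + 2 == b + 3*b + 8 || (2*b + 1 >= 4 ==> 2*c + 1 == 7)) must hold; in canonical form it is b + c <= e + 9 && (e == 3*b + 6 || (2*b >= 3 ==> 2*c == 6)).
Before buf[1] := c + 3*e + 8: b + c <= e + 9 && (e == 3*b + 6 || (2*b >= 3 ==> 2*c == 6))
Before e := 3*b - 9: c <= 2*b && (2*b >= 3 ==> 2*c == 6)
Before skip: c <= 2*b && (2*b >= 3 ==> 2*c == 6)
Before e := 3*buf[4] - e + 5: c <= 2*b && (2*b >= 3 ==> 2*c == 6)
Answer: WP = c <= 2*b && (2*b >= 3 ==> 2*c == 6)


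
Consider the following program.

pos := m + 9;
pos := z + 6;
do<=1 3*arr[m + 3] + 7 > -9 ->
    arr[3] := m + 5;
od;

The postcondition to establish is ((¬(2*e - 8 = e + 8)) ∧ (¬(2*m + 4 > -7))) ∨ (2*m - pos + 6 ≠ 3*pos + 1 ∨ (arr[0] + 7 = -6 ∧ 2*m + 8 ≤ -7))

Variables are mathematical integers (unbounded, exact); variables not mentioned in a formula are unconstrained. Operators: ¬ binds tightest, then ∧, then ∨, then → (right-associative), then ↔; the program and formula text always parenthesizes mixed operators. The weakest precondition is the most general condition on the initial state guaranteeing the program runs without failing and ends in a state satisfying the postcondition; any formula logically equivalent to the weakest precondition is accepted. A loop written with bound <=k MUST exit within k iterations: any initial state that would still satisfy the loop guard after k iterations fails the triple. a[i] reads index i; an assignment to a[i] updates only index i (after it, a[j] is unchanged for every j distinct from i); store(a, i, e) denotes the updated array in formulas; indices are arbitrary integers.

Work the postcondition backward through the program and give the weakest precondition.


Working backward. After the program, the postcondition ((¬(2*e - 8 = e + 8)) ∧ (¬(2*m + 4 > -7))) ∨ (2*m - pos + 6 ≠ 3*pos + 1 ∨ (arr[0] + 7 = -6 ∧ 2*m + 8 ≤ -7)) must hold; in canonical form it is ((¬(e = 16)) ∧ (¬(2*m > -11))) ∨ 2*m ≠ 4*pos - 5 ∨ (arr[0] = -13 ∧ 2*m ≤ -15).
Before the loop (bound <=1), unroll the exhaustion recursion (WP_0 = exit-now case; WP_j = one more guarded iteration, up to j = 1):
  WP_0: (¬(3*arr[m + 3] > -16)) ∧ (((¬(e = 16)) ∧ (¬(2*m > -11))) ∨ 2*m ≠ 4*pos - 5 ∨ (arr[0] = -13 ∧ 2*m ≤ -15))
  WP_1: (3*arr[m + 3] > -16 → ((¬(3*store(arr, 3, m + 5)[m + 3] > -16)) ∧ (((¬(e = 16)) ∧ (¬(2*m > -11))) ∨ 2*m ≠ 4*pos - 5 ∨ (arr[0] = -13 ∧ 2*m ≤ -15)))) ∧ ((¬(3*arr[m + 3] > -16)) → (((¬(e = 16)) ∧ (¬(2*m > -11))) ∨ 2*m ≠ 4*pos - 5 ∨ (arr[0] = -13 ∧ 2*m ≤ -15)))
So before the loop: (3*arr[m + 3] > -16 → ((¬(3*store(arr, 3, m + 5)[m + 3] > -16)) ∧ (((¬(e = 16)) ∧ (¬(2*m > -11))) ∨ 2*m ≠ 4*pos - 5 ∨ (arr[0] = -13 ∧ 2*m ≤ -15)))) ∧ ((¬(3*arr[m + 3] > -16)) → (((¬(e = 16)) ∧ (¬(2*m > -11))) ∨ 2*m ≠ 4*pos - 5 ∨ (arr[0] = -13 ∧ 2*m ≤ -15)))
Before pos := z + 6: (3*arr[m + 3] > -16 → ((¬(3*store(arr, 3, m + 5)[m + 3] > -16)) ∧ (((¬(e = 16)) ∧ (¬(2*m > -11))) ∨ 2*m ≠ 4*z + 19 ∨ (arr[0] = -13 ∧ 2*m ≤ -15)))) ∧ ((¬(3*arr[m + 3] > -16)) → (((¬(e = 16)) ∧ (¬(2*m > -11))) ∨ 2*m ≠ 4*z + 19 ∨ (arr[0] = -13 ∧ 2*m ≤ -15)))
Before pos := m + 9: (3*arr[m + 3] > -16 → ((¬(3*store(arr, 3, m + 5)[m + 3] > -16)) ∧ (((¬(e = 16)) ∧ (¬(2*m > -11))) ∨ 2*m ≠ 4*z + 19 ∨ (arr[0] = -13 ∧ 2*m ≤ -15)))) ∧ ((¬(3*arr[m + 3] > -16)) → (((¬(e = 16)) ∧ (¬(2*m > -11))) ∨ 2*m ≠ 4*z + 19 ∨ (arr[0] = -13 ∧ 2*m ≤ -15)))
Answer: WP = (3*arr[m + 3] > -16 → ((¬(3*store(arr, 3, m + 5)[m + 3] > -16)) ∧ (((¬(e = 16)) ∧ (¬(2*m > -11))) ∨ 2*m ≠ 4*z + 19 ∨ (arr[0] = -13 ∧ 2*m ≤ -15)))) ∧ ((¬(3*arr[m + 3] > -16)) → (((¬(e = 16)) ∧ (¬(2*m > -11))) ∨ 2*m ≠ 4*z + 19 ∨ (arr[0] = -13 ∧ 2*m ≤ -15)))


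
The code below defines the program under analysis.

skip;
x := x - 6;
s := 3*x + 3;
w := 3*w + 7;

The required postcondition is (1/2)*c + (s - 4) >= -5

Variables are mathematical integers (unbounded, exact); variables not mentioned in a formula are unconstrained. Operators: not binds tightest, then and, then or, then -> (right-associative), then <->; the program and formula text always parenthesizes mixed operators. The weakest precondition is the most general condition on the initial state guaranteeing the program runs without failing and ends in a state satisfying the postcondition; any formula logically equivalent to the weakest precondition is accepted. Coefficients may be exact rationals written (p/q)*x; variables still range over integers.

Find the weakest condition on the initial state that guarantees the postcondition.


Working backward. After the program, the postcondition (1/2)*c + (s - 4) >= -5 must hold; in canonical form it is (1/2)*c + s >= -1.
Before w := 3*w + 7: (1/2)*c + s >= -1
Before s := 3*x + 3: (1/2)*c + 3*x >= -4
Before x := x - 6: (1/2)*c + 3*x >= 14
Before skip: (1/2)*c + 3*x >= 14
Answer: WP = (1/2)*c + 3*x >= 14


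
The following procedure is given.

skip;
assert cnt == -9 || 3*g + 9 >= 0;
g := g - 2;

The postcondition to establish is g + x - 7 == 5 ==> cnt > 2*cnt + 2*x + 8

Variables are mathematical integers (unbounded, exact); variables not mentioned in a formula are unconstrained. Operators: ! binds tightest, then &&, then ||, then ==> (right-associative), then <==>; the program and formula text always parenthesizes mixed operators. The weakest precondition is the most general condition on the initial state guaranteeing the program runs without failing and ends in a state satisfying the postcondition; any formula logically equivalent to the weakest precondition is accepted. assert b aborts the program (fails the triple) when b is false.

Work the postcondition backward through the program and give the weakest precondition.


Working backward. After the program, the postcondition g + x - 7 == 5 ==> cnt > 2*cnt + 2*x + 8 must hold; in canonical form it is g + x == 12 ==> cnt + 2*x < -8.
Before g := g - 2: g + x == 14 ==> cnt + 2*x < -8
Before assert cnt == -9 || 3*g + 9 >= 0: (cnt == -9 || 3*g >= -9) && (g + x == 14 ==> cnt + 2*x < -8)
Before skip: (cnt == -9 || 3*g >= -9) && (g + x == 14 ==> cnt + 2*x < -8)
Answer: WP = (cnt == -9 || 3*g >= -9) && (g + x == 14 ==> cnt + 2*x < -8)


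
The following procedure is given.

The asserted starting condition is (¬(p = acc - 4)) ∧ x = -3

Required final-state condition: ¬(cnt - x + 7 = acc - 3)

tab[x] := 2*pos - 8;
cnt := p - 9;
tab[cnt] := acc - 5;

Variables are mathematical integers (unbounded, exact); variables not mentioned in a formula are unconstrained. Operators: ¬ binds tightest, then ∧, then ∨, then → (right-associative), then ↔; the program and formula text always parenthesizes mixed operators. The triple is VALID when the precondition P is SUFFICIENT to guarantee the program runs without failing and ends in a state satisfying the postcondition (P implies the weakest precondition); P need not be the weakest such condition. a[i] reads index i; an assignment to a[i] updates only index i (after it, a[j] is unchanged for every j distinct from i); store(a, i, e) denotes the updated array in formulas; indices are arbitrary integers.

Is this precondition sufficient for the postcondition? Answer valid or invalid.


Working backward. After the program, the postcondition ¬(cnt - x + 7 = acc - 3) must hold; in canonical form it is ¬(cnt = acc + x - 10).
Before tab[cnt] := acc - 5: ¬(cnt = acc + x - 10)
Before cnt := p - 9: ¬(p = acc + x - 1)
Before tab[x] := 2*pos - 8: ¬(p = acc + x - 1)
The weakest precondition is ¬(p = acc + x - 1).
Check whether (¬(p = acc - 4)) ∧ x = -3 implies it.
Every state satisfying the precondition satisfies the weakest precondition: the implication holds.
Answer: valid


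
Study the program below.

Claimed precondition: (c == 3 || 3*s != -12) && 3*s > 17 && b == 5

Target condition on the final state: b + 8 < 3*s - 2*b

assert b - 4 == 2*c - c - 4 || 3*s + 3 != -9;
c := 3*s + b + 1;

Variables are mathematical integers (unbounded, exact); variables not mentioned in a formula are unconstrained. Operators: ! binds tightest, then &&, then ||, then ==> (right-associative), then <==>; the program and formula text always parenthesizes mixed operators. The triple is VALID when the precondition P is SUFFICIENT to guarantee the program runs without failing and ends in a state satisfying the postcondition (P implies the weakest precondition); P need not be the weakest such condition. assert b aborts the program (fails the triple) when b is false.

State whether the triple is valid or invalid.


Working backward. After the program, the postcondition b + 8 < 3*s - 2*b must hold; in canonical form it is 3*b < 3*s - 8.
Before c := 3*s + b + 1: 3*b < 3*s - 8
Before assert b - 4 == 2*c - c - 4 || 3*s + 3 != -9: (b == c || 3*s != -12) && 3*b < 3*s - 8
The weakest precondition is (b == c || 3*s != -12) && 3*b < 3*s - 8.
Check whether (c == 3 || 3*s != -12) && 3*s > 17 && b == 5 implies it.
Countermodel: at the initial state b = 5, c = 3, s = 6, the precondition holds but the weakest precondition fails.
Answer: invalid


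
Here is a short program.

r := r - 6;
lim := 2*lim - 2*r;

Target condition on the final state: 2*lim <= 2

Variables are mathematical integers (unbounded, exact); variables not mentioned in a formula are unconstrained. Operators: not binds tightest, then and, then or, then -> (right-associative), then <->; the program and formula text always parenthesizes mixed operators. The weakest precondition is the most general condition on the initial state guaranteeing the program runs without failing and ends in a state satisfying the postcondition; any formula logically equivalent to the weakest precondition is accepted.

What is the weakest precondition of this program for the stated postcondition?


Working backward. After the program, 2*lim <= 2 must hold.
Before lim := 2*lim - 2*r: 4*lim <= 4*r + 2
Before r := r - 6: 4*lim <= 4*r - 22
Answer: WP = 4*lim <= 4*r - 22


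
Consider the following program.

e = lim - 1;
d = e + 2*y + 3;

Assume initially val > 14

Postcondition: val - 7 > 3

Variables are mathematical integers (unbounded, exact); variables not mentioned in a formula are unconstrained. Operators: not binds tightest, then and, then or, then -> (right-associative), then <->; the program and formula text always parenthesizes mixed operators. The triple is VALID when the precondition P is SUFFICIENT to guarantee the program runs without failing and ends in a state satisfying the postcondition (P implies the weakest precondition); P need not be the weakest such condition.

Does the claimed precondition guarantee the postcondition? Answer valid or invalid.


Working backward. After the program, the postcondition val - 7 > 3 must hold; in canonical form it is val > 10.
Before d := e + 2*y + 3: val > 10
Before e := lim - 1: val > 10
The weakest precondition is val > 10.
Check whether val > 14 implies it.
Every state satisfying the precondition satisfies the weakest precondition: the implication holds.
Answer: valid


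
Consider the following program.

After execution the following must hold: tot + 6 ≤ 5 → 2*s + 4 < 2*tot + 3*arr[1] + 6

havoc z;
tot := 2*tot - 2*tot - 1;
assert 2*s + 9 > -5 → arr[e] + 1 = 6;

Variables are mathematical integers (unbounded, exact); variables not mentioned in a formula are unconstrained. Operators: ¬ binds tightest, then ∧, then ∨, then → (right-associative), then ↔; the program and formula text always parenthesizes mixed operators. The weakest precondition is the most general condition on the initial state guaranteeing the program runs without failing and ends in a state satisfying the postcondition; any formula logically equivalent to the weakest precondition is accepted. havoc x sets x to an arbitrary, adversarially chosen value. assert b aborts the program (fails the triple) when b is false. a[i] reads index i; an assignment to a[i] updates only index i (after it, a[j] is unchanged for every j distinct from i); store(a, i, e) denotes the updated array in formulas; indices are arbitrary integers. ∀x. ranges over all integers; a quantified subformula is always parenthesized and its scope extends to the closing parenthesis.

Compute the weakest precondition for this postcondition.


Working backward. After the program, the postcondition tot + 6 ≤ 5 → 2*s + 4 < 2*tot + 3*arr[1] + 6 must hold; in canonical form it is tot ≤ -1 → 2*s < 3*arr[1] + 2*tot + 2.
Before assert 2*s + 9 > -5 → arr[e] + 1 = 6: (2*s > -14 → arr[e] = 5) ∧ (tot ≤ -1 → 2*s < 3*arr[1] + 2*tot + 2)
Before tot := 2*tot - 2*tot - 1: (2*s > -14 → arr[e] = 5) ∧ 2*s < 3*arr[1]
Before havoc z: (2*s > -14 → arr[e] = 5) ∧ 2*s < 3*arr[1]
Answer: WP = (2*s > -14 → arr[e] = 5) ∧ 2*s < 3*arr[1]


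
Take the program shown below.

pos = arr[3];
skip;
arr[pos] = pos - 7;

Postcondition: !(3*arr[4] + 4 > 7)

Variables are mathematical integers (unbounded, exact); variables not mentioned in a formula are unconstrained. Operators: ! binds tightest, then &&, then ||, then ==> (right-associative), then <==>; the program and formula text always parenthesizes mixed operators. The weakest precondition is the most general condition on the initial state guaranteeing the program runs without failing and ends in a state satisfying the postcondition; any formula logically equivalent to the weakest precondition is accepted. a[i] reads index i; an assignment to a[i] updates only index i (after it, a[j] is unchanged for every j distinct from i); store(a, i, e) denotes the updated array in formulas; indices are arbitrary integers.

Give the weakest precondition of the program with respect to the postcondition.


Working backward. After the program, the postcondition !(3*arr[4] + 4 > 7) must hold; in canonical form it is !(3*arr[4] > 3).
Before arr[pos] := pos - 7: !(3*store(arr, pos, pos - 7)[4] > 3)
Before skip: !(3*store(arr, pos, pos - 7)[4] > 3)
Before pos := arr[3]: !(3*store(arr, arr[3], arr[3] - 7)[4] > 3)
Answer: WP = !(3*store(arr, arr[3], arr[3] - 7)[4] > 3)


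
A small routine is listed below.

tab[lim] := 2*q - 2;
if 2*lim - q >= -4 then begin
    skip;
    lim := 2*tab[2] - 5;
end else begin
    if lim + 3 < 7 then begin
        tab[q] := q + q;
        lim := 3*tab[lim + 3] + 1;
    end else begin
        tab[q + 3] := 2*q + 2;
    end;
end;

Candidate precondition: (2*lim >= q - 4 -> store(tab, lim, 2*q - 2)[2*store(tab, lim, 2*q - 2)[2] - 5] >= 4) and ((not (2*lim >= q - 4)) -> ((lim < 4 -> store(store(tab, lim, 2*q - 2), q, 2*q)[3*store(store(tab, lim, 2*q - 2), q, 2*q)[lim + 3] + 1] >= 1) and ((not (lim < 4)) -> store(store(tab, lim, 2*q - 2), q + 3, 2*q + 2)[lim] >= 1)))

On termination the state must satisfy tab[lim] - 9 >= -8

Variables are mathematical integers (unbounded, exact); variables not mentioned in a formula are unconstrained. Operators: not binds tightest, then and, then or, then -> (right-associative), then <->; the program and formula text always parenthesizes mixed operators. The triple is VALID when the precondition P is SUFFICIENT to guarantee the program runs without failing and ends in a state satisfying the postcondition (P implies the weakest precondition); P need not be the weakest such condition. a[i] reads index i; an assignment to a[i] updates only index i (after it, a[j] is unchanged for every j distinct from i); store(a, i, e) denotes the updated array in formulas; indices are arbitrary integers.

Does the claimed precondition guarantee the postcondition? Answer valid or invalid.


Working backward. After the program, the postcondition tab[lim] - 9 >= -8 must hold; in canonical form it is tab[lim] >= 1.
Then branch requires tab[2*tab[2] - 5] >= 1; else branch requires (lim < 4 -> store(tab, q, 2*q)[3*store(tab, q, 2*q)[lim + 3] + 1] >= 1) and ((not (lim < 4)) -> store(tab, q + 3, 2*q + 2)[lim] >= 1).
Before the if: (2*lim >= q - 4 -> tab[2*tab[2] - 5] >= 1) and ((not (2*lim >= q - 4)) -> ((lim < 4 -> store(tab, q, 2*q)[3*store(tab, q, 2*q)[lim + 3] + 1] >= 1) and ((not (lim < 4)) -> store(tab, q + 3, 2*q + 2)[lim] >= 1)))
Before tab[lim] := 2*q - 2: (2*lim >= q - 4 -> store(tab, lim, 2*q - 2)[2*store(tab, lim, 2*q - 2)[2] - 5] >= 1) and ((not (2*lim >= q - 4)) -> ((lim < 4 -> store(store(tab, lim, 2*q - 2), q, 2*q)[3*store(store(tab, lim, 2*q - 2), q, 2*q)[lim + 3] + 1] >= 1) and ((not (lim < 4)) -> store(store(tab, lim, 2*q - 2), q + 3, 2*q + 2)[lim] >= 1)))
The weakest precondition is (2*lim >= q - 4 -> store(tab, lim, 2*q - 2)[2*store(tab, lim, 2*q - 2)[2] - 5] >= 1) and ((not (2*lim >= q - 4)) -> ((lim < 4 -> store(store(tab, lim, 2*q - 2), q, 2*q)[3*store(store(tab, lim, 2*q - 2), q, 2*q)[lim + 3] + 1] >= 1) and ((not (lim < 4)) -> store(store(tab, lim, 2*q - 2), q + 3, 2*q + 2)[lim] >= 1))).
Check whether (2*lim >= q - 4 -> store(tab, lim, 2*q - 2)[2*store(tab, lim, 2*q - 2)[2] - 5] >= 4) and ((not (2*lim >= q - 4)) -> ((lim < 4 -> store(store(tab, lim, 2*q - 2), q, 2*q)[3*store(store(tab, lim, 2*q - 2), q, 2*q)[lim + 3] + 1] >= 1) and ((not (lim < 4)) -> store(store(tab, lim, 2*q - 2), q + 3, 2*q + 2)[lim] >= 1))) implies it.
Every state satisfying the precondition satisfies the weakest precondition: the implication holds.
Answer: valid


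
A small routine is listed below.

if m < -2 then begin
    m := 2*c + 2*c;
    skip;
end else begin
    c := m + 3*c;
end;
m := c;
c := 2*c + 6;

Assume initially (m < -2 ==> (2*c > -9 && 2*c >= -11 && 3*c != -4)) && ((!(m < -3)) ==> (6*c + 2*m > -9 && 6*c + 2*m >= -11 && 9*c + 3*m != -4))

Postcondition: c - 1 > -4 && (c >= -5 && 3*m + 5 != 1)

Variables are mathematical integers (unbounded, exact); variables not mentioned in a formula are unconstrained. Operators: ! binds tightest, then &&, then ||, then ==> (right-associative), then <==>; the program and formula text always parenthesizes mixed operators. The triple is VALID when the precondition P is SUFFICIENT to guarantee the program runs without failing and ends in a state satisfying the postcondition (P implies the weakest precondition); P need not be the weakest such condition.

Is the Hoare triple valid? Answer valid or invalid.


Working backward. After the program, the postcondition c - 1 > -4 && (c >= -5 && 3*m + 5 != 1) must hold; in canonical form it is c > -3 && c >= -5 && 3*m != -4.
Before c := 2*c + 6: 2*c > -9 && 2*c >= -11 && 3*m != -4
Before m := c: 2*c > -9 && 2*c >= -11 && 3*c != -4
Then branch requires 2*c > -9 && 2*c >= -11 && 3*c != -4; else branch requires 6*c + 2*m > -9 && 6*c + 2*m >= -11 && 9*c + 3*m != -4.
Before the if: (m < -2 ==> (2*c > -9 && 2*c >= -11 && 3*c != -4)) && ((!(m < -2)) ==> (6*c + 2*m > -9 && 6*c + 2*m >= -11 && 9*c + 3*m != -4))
The weakest precondition is (m < -2 ==> (2*c > -9 && 2*c >= -11 && 3*c != -4)) && ((!(m < -2)) ==> (6*c + 2*m > -9 && 6*c + 2*m >= -11 && 9*c + 3*m != -4)).
Check whether (m < -2 ==> (2*c > -9 && 2*c >= -11 && 3*c != -4)) && ((!(m < -3)) ==> (6*c + 2*m > -9 && 6*c + 2*m >= -11 && 9*c + 3*m != -4)) implies it.
Every state satisfying the precondition satisfies the weakest precondition: the implication holds.
Answer: valid


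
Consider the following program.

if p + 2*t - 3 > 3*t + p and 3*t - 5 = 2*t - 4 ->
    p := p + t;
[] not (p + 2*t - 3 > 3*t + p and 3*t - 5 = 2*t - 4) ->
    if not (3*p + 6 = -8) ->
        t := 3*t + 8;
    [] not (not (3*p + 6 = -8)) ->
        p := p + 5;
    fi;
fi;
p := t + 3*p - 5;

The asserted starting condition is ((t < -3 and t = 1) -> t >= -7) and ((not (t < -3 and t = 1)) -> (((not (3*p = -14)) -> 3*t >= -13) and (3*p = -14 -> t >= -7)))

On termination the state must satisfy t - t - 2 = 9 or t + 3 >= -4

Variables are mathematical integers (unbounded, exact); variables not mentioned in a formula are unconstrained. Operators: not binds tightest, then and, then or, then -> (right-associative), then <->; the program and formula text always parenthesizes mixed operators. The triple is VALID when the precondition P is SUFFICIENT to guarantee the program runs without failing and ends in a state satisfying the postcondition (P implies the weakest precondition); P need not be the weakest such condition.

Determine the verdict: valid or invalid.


Working backward. After the program, the postcondition t - t - 2 = 9 or t + 3 >= -4 must hold; in canonical form it is t >= -7.
Before p := t + 3*p - 5: t >= -7
Then branch requires t >= -7; else branch requires ((not (3*p = -14)) -> 3*t >= -15) and (3*p = -14 -> t >= -7).
Before the if: ((t < -3 and t = 1) -> t >= -7) and ((not (t < -3 and t = 1)) -> (((not (3*p = -14)) -> 3*t >= -15) and (3*p = -14 -> t >= -7)))
The weakest precondition is ((t < -3 and t = 1) -> t >= -7) and ((not (t < -3 and t = 1)) -> (((not (3*p = -14)) -> 3*t >= -15) and (3*p = -14 -> t >= -7))).
Check whether ((t < -3 and t = 1) -> t >= -7) and ((not (t < -3 and t = 1)) -> (((not (3*p = -14)) -> 3*t >= -13) and (3*p = -14 -> t >= -7))) implies it.
Every state satisfying the precondition satisfies the weakest precondition: the implication holds.
Answer: valid


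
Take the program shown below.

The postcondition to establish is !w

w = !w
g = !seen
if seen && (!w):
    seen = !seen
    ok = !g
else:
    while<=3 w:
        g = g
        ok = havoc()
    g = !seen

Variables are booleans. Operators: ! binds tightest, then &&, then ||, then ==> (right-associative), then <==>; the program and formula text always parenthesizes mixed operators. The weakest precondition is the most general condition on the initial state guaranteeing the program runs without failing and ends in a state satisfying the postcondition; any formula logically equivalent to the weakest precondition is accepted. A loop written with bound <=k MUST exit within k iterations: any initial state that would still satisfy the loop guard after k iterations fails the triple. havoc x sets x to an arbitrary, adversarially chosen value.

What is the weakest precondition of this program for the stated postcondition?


Working backward. After the program, !w must hold.
Then branch requires !w; else branch requires w ==> (w ==> (w ==> (!w))).
Before the if: ((seen && (!w)) ==> (!w)) && ((!(seen && (!w))) ==> (w ==> (w ==> (w ==> (!w)))))
Before g := !seen: ((seen && (!w)) ==> (!w)) && ((!(seen && (!w))) ==> (w ==> (w ==> (w ==> (!w)))))
Before w := !w: ((seen && w) ==> w) && ((!(seen && w)) ==> ((!w) ==> ((!w) ==> ((!w) ==> w))))
Answer: WP = ((seen && w) ==> w) && ((!(seen && w)) ==> ((!w) ==> ((!w) ==> ((!w) ==> w))))


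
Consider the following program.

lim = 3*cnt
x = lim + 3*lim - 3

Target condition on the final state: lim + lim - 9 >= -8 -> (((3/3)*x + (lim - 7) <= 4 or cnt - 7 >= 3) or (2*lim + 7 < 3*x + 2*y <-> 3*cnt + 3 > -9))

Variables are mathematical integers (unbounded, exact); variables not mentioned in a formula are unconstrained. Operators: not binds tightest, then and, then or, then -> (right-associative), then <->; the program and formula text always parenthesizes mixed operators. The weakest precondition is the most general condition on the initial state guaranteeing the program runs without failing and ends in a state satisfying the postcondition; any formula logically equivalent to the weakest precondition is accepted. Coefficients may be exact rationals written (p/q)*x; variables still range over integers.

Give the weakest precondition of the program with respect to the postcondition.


Working backward. After the program, the postcondition lim + lim - 9 >= -8 -> (((3/3)*x + (lim - 7) <= 4 or cnt - 7 >= 3) or (2*lim + 7 < 3*x + 2*y <-> 3*cnt + 3 > -9)) must hold; in canonical form it is 2*lim >= 1 -> (lim + x <= 11 or cnt >= 10 or (2*lim < 3*x + 2*y - 7 <-> 3*cnt > -12)).
Before x := lim + 3*lim - 3: 2*lim >= 1 -> (5*lim <= 14 or cnt >= 10 or (10*lim + 2*y > 16 <-> 3*cnt > -12))
Before lim := 3*cnt: 6*cnt >= 1 -> (15*cnt <= 14 or cnt >= 10 or (30*cnt + 2*y > 16 <-> 3*cnt > -12))
Answer: WP = 6*cnt >= 1 -> (15*cnt <= 14 or cnt >= 10 or (30*cnt + 2*y > 16 <-> 3*cnt > -12))


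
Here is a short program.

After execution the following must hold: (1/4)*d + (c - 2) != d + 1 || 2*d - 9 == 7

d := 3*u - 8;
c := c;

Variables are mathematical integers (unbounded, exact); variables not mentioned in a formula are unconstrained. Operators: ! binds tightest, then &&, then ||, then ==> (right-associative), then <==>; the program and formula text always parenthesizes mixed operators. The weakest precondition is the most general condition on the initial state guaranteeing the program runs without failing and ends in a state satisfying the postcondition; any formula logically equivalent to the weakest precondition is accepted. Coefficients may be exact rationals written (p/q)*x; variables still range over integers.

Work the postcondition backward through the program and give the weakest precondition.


Working backward. After the program, the postcondition (1/4)*d + (c - 2) != d + 1 || 2*d - 9 == 7 must hold; in canonical form it is c != (3/4)*d + 3 || 2*d == 16.
Before c := c: c != (3/4)*d + 3 || 2*d == 16
Before d := 3*u - 8: c != (9/4)*u - 3 || 6*u == 32
Answer: WP = c != (9/4)*u - 3 || 6*u == 32


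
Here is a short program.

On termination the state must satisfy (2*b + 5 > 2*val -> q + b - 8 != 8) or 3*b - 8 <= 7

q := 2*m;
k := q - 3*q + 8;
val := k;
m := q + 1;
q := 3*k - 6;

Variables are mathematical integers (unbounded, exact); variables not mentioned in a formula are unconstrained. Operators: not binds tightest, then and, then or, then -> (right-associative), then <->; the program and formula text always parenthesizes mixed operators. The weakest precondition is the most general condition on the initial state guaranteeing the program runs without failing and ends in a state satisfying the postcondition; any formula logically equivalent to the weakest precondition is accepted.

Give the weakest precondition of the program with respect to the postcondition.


Working backward. After the program, the postcondition (2*b + 5 > 2*val -> q + b - 8 != 8) or 3*b - 8 <= 7 must hold; in canonical form it is (2*b > 2*val - 5 -> b + q != 16) or 3*b <= 15.
Before q := 3*k - 6: (2*b > 2*val - 5 -> b + 3*k != 22) or 3*b <= 15
Before m := q + 1: (2*b > 2*val - 5 -> b + 3*k != 22) or 3*b <= 15
Before val := k: (2*b > 2*k - 5 -> b + 3*k != 22) or 3*b <= 15
Before k := q - 3*q + 8: (2*b + 4*q > 11 -> b != 6*q - 2) or 3*b <= 15
Before q := 2*m: (2*b + 8*m > 11 -> b != 12*m - 2) or 3*b <= 15
Answer: WP = (2*b + 8*m > 11 -> b != 12*m - 2) or 3*b <= 15


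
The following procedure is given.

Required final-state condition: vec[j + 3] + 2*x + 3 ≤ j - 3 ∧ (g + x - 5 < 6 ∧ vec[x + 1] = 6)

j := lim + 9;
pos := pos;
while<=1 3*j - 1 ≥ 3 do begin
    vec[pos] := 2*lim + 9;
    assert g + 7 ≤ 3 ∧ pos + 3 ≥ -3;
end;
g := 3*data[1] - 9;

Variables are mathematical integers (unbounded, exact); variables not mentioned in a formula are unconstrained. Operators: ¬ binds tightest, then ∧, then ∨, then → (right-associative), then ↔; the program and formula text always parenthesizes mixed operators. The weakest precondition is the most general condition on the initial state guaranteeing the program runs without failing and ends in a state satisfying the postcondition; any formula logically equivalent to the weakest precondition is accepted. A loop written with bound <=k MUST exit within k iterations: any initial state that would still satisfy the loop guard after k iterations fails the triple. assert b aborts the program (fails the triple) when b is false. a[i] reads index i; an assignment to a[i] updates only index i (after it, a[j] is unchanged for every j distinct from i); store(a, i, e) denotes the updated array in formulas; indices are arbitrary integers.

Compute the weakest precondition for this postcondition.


Working backward. After the program, the postcondition vec[j + 3] + 2*x + 3 ≤ j - 3 ∧ (g + x - 5 < 6 ∧ vec[x + 1] = 6) must hold; in canonical form it is vec[j + 3] + 2*x ≤ j - 6 ∧ g + x < 11 ∧ vec[x + 1] = 6.
Before g := 3*data[1] - 9: vec[j + 3] + 2*x ≤ j - 6 ∧ 3*data[1] + x < 20 ∧ vec[x + 1] = 6
Before the loop (bound <=1), unroll the exhaustion recursion (WP_0 = exit-now case; WP_j = one more guarded iteration, up to j = 1):
  WP_0: (¬(3*j ≥ 4)) ∧ vec[j + 3] + 2*x ≤ j - 6 ∧ 3*data[1] + x < 20 ∧ vec[x + 1] = 6
  WP_1: (3*j ≥ 4 → (g ≤ -4 ∧ pos ≥ -6 ∧ (¬(3*j ≥ 4)) ∧ store(vec, pos, 2*lim + 9)[j + 3] + 2*x ≤ j - 6 ∧ 3*data[1] + x < 20 ∧ store(vec, pos, 2*lim + 9)[x + 1] = 6)) ∧ ((¬(3*j ≥ 4)) → (vec[j + 3] + 2*x ≤ j - 6 ∧ 3*data[1] + x < 20 ∧ vec[x + 1] = 6))
So before the loop: (3*j ≥ 4 → (g ≤ -4 ∧ pos ≥ -6 ∧ (¬(3*j ≥ 4)) ∧ store(vec, pos, 2*lim + 9)[j + 3] + 2*x ≤ j - 6 ∧ 3*data[1] + x < 20 ∧ store(vec, pos, 2*lim + 9)[x + 1] = 6)) ∧ ((¬(3*j ≥ 4)) → (vec[j + 3] + 2*x ≤ j - 6 ∧ 3*data[1] + x < 20 ∧ vec[x + 1] = 6))
Before pos := pos: (3*j ≥ 4 → (g ≤ -4 ∧ pos ≥ -6 ∧ (¬(3*j ≥ 4)) ∧ store(vec, pos, 2*lim + 9)[j + 3] + 2*x ≤ j - 6 ∧ 3*data[1] + x < 20 ∧ store(vec, pos, 2*lim + 9)[x + 1] = 6)) ∧ ((¬(3*j ≥ 4)) → (vec[j + 3] + 2*x ≤ j - 6 ∧ 3*data[1] + x < 20 ∧ vec[x + 1] = 6))
Before j := lim + 9: (3*lim ≥ -23 → (g ≤ -4 ∧ pos ≥ -6 ∧ (¬(3*lim ≥ -23)) ∧ store(vec, pos, 2*lim + 9)[lim + 12] + 2*x ≤ lim + 3 ∧ 3*data[1] + x < 20 ∧ store(vec, pos, 2*lim + 9)[x + 1] = 6)) ∧ ((¬(3*lim ≥ -23)) → (vec[lim + 12] + 2*x ≤ lim + 3 ∧ 3*data[1] + x < 20 ∧ vec[x + 1] = 6))
Answer: WP = (3*lim ≥ -23 → (g ≤ -4 ∧ pos ≥ -6 ∧ (¬(3*lim ≥ -23)) ∧ store(vec, pos, 2*lim + 9)[lim + 12] + 2*x ≤ lim + 3 ∧ 3*data[1] + x < 20 ∧ store(vec, pos, 2*lim + 9)[x + 1] = 6)) ∧ ((¬(3*lim ≥ -23)) → (vec[lim + 12] + 2*x ≤ lim + 3 ∧ 3*data[1] + x < 20 ∧ vec[x + 1] = 6))


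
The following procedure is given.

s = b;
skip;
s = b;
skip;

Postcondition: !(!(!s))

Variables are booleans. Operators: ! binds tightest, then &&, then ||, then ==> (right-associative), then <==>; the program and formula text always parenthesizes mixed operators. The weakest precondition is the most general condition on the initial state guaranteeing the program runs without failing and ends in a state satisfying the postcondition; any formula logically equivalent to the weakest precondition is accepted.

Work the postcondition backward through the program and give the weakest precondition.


Working backward. After the program, the postcondition !(!(!s)) must hold; in canonical form it is !s.
Before skip: !s
Before s := b: !b
Before skip: !b
Before s := b: !b
Answer: WP = !b


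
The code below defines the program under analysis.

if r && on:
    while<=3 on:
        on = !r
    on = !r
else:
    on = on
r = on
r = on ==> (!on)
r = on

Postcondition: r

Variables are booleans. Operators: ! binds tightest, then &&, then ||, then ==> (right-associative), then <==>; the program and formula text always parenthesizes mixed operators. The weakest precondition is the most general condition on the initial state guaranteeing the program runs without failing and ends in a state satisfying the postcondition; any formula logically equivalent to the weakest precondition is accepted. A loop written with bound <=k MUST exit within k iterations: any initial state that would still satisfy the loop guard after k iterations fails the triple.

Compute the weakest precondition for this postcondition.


Working backward. After the program, r must hold.
Before r := on: on
Before r := on ==> (!on): on
Before r := on: on
Then branch requires (on ==> (((!r) ==> (r && (r ==> (!r)))) && (r ==> (!r)))) && ((!on) ==> (!r)); else branch requires on.
Before the if: ((r && on) ==> ((on ==> (((!r) ==> (r && (r ==> (!r)))) && (r ==> (!r)))) && ((!on) ==> (!r)))) && ((!(r && on)) ==> on)
Answer: WP = ((r && on) ==> ((on ==> (((!r) ==> (r && (r ==> (!r)))) && (r ==> (!r)))) && ((!on) ==> (!r)))) && ((!(r && on)) ==> on)


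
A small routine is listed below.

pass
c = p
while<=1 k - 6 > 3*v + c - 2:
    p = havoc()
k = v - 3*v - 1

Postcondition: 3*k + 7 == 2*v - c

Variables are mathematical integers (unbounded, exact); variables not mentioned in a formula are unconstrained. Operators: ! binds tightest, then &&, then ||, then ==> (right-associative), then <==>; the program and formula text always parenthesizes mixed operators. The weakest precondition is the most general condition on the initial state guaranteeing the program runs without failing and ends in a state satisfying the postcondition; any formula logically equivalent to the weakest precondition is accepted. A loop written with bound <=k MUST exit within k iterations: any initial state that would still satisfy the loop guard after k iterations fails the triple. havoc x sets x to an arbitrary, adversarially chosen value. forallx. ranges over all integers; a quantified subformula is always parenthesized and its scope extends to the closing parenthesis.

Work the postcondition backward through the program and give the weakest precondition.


Working backward. After the program, the postcondition 3*k + 7 == 2*v - c must hold; in canonical form it is c + 3*k == 2*v - 7.
Before k := v - 3*v - 1: c == 8*v - 4
Before the loop (bound <=1), unroll the exhaustion recursion (WP_0 = exit-now case; WP_j = one more guarded iteration, up to j = 1):
  WP_0: (!(k > c + 3*v + 4)) && c == 8*v - 4
  WP_1: (k > c + 3*v + 4 ==> ((!(k > c + 3*v + 4)) && c == 8*v - 4)) && ((!(k > c + 3*v + 4)) ==> c == 8*v - 4)
So before the loop: (k > c + 3*v + 4 ==> ((!(k > c + 3*v + 4)) && c == 8*v - 4)) && ((!(k > c + 3*v + 4)) ==> c == 8*v - 4)
Before c := p: (k > p + 3*v + 4 ==> ((!(k > p + 3*v + 4)) && p == 8*v - 4)) && ((!(k > p + 3*v + 4)) ==> p == 8*v - 4)
Before skip: (k > p + 3*v + 4 ==> ((!(k > p + 3*v + 4)) && p == 8*v - 4)) && ((!(k > p + 3*v + 4)) ==> p == 8*v - 4)
Answer: WP = (k > p + 3*v + 4 ==> ((!(k > p + 3*v + 4)) && p == 8*v - 4)) && ((!(k > p + 3*v + 4)) ==> p == 8*v - 4)


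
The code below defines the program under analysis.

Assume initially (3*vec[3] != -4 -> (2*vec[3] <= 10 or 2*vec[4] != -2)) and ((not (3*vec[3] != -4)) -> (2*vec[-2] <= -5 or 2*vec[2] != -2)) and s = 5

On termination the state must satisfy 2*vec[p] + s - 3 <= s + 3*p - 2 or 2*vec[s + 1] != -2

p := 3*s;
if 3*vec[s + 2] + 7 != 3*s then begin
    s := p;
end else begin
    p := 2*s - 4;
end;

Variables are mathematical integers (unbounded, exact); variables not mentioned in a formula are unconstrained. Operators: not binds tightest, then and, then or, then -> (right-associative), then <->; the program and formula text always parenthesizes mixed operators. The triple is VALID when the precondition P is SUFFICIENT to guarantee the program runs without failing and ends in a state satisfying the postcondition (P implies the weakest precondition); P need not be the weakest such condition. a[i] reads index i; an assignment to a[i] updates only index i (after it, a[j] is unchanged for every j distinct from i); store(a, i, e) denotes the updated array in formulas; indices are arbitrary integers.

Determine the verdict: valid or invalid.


Working backward. After the program, the postcondition 2*vec[p] + s - 3 <= s + 3*p - 2 or 2*vec[s + 1] != -2 must hold; in canonical form it is 2*vec[p] <= 3*p + 1 or 2*vec[s + 1] != -2.
Then branch requires 2*vec[p] <= 3*p + 1 or 2*vec[p + 1] != -2; else branch requires 2*vec[2*s - 4] <= 6*s - 11 or 2*vec[s + 1] != -2.
Before the if: (3*vec[s + 2] != 3*s - 7 -> (2*vec[p] <= 3*p + 1 or 2*vec[p + 1] != -2)) and ((not (3*vec[s + 2] != 3*s - 7)) -> (2*vec[2*s - 4] <= 6*s - 11 or 2*vec[s + 1] != -2))
Before p := 3*s: (3*vec[s + 2] != 3*s - 7 -> (2*vec[3*s] <= 9*s + 1 or 2*vec[3*s + 1] != -2)) and ((not (3*vec[s + 2] != 3*s - 7)) -> (2*vec[2*s - 4] <= 6*s - 11 or 2*vec[s + 1] != -2))
The weakest precondition is (3*vec[s + 2] != 3*s - 7 -> (2*vec[3*s] <= 9*s + 1 or 2*vec[3*s + 1] != -2)) and ((not (3*vec[s + 2] != 3*s - 7)) -> (2*vec[2*s - 4] <= 6*s - 11 or 2*vec[s + 1] != -2)).
Check whether (3*vec[3] != -4 -> (2*vec[3] <= 10 or 2*vec[4] != -2)) and ((not (3*vec[3] != -4)) -> (2*vec[-2] <= -5 or 2*vec[2] != -2)) and s = 5 implies it.
Countermodel: at the initial state s = 5, vec = {[-2] = 2, [2] = 2, [3] = 2, [4] = 2, [6] = 2, [7] = 2, [15] = 24, [16] = -1, elsewhere 2}, the precondition holds but the weakest precondition fails.
Answer: invalid
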